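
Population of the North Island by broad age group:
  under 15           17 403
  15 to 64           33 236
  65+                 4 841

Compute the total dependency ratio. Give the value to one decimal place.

Total dependency ratio = (17 403 + 4 841) / 33 236 × 100 = 22 244 / 33 236 × 100 = 66.9

Total dependency ratio: 66.9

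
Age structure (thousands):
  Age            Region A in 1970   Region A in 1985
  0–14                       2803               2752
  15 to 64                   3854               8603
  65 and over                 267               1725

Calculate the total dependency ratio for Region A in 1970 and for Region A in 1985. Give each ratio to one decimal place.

Region A in 1970: 79.7
Region A in 1985: 52.0

Region A in 1970: (2803 + 267) / 3854 × 100 = 3070 / 3854 × 100 = 79.7
Region A in 1985: (2752 + 1725) / 8603 × 100 = 4477 / 8603 × 100 = 52.0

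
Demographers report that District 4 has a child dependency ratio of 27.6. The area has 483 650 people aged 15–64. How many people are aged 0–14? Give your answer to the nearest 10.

Aged 0–14: 133 490

Youth dependency ratio = youth / working-age × 100
27.6 = Y / 483 650 × 100
⇒ 133 490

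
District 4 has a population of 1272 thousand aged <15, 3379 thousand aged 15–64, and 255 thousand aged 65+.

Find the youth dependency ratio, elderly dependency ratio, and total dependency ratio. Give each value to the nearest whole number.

Youth dependency ratio = 1272 / 3379 × 100 = 38
Old-age dependency ratio = 255 / 3379 × 100 = 8
Total dependency ratio = (1272 + 255) / 3379 × 100 = 1527 / 3379 × 100 = 45

Youth dependency ratio: 38
Old-age dependency ratio: 8
Total dependency ratio: 45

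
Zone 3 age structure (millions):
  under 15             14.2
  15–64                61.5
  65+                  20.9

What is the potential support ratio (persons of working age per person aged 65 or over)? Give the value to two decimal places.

Potential support ratio: 2.94

Potential support ratio = 61.5 / 20.9 = 2.94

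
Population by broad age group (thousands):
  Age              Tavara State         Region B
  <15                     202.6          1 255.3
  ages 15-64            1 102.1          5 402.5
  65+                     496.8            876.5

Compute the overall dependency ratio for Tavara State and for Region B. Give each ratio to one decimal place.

Tavara State: 63.5
Region B: 39.5

Tavara State: (202.6 + 496.8) / 1 102.1 × 100 = 699.4 / 1 102.1 × 100 = 63.5
Region B: (1 255.3 + 876.5) / 5 402.5 × 100 = 2 131.8 / 5 402.5 × 100 = 39.5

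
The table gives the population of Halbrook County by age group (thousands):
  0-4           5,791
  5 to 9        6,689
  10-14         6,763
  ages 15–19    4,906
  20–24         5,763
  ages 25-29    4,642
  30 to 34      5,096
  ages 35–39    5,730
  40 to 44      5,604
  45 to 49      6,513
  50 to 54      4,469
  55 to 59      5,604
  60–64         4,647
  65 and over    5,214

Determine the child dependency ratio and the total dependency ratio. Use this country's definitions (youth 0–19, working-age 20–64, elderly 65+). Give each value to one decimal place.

0–19: 5,791 + 6,689 + 6,763 + 4,906 = 24,149
20–64: 5,763 + 4,642 + 5,096 + 5,730 + 5,604 + 6,513 + 4,469 + 5,604 + 4,647 = 48,068
65+: 5,214
Youth dependency ratio = 24,149 / 48,068 × 100 = 50.2
Total dependency ratio = (24,149 + 5,214) / 48,068 × 100 = 29,363 / 48,068 × 100 = 61.1

Youth dependency ratio: 50.2
Total dependency ratio: 61.1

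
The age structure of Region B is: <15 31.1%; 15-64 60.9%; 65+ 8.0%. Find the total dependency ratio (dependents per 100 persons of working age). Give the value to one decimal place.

Total dependency ratio = (31.1 + 8.0) / 60.9 × 100 = 39.1 / 60.9 × 100 = 64.2

Total dependency ratio: 64.2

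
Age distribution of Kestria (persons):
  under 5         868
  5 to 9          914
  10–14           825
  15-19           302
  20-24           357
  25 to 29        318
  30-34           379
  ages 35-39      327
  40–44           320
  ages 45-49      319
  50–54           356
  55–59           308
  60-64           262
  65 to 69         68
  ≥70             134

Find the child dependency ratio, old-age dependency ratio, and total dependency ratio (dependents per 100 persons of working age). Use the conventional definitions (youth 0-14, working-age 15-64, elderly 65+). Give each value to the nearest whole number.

0–14: 868 + 914 + 825 = 2,607
15–64: 302 + 357 + 318 + 379 + 327 + 320 + 319 + 356 + 308 + 262 = 3,248
65+: 68 + 134 = 202
Youth dependency ratio = 2,607 / 3,248 × 100 = 80
Old-age dependency ratio = 202 / 3,248 × 100 = 6
Total dependency ratio = (2,607 + 202) / 3,248 × 100 = 2,809 / 3,248 × 100 = 86

Youth dependency ratio: 80
Old-age dependency ratio: 6
Total dependency ratio: 86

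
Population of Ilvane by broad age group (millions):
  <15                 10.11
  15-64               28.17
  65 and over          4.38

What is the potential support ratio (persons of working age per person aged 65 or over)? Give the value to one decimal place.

Potential support ratio: 6.4

Potential support ratio = 28.17 / 4.38 = 6.4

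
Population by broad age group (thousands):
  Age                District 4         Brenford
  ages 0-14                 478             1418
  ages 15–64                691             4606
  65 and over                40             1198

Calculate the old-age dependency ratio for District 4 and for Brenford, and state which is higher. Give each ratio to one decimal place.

District 4: 5.8
Brenford: 26.0
Higher: Brenford

District 4: 40 / 691 × 100 = 5.8
Brenford: 1198 / 4606 × 100 = 26.0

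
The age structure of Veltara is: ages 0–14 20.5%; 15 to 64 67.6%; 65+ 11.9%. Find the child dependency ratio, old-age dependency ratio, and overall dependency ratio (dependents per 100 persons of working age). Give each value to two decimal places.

Youth dependency ratio = 20.5 / 67.6 × 100 = 30.33
Old-age dependency ratio = 11.9 / 67.6 × 100 = 17.60
Total dependency ratio = (20.5 + 11.9) / 67.6 × 100 = 32.4 / 67.6 × 100 = 47.93

Youth dependency ratio: 30.33
Old-age dependency ratio: 17.60
Total dependency ratio: 47.93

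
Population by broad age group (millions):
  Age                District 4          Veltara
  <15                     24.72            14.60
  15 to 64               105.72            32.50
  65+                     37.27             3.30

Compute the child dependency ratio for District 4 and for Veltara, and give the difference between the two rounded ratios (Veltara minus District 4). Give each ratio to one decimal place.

District 4: 23.4
Veltara: 44.9
Difference: +21.5

District 4: 24.72 / 105.72 × 100 = 23.4
Veltara: 14.60 / 32.50 × 100 = 44.9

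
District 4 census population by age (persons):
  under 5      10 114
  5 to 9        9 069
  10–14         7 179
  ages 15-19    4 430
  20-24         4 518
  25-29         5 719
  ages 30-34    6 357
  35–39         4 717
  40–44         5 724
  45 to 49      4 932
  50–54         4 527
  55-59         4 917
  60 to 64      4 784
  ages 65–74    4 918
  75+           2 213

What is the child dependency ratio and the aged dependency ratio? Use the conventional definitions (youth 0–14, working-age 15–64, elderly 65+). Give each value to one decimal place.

0–14: 10 114 + 9 069 + 7 179 = 26 362
15–64: 4 430 + 4 518 + 5 719 + 6 357 + 4 717 + 5 724 + 4 932 + 4 527 + 4 917 + 4 784 = 50 625
65+: 4 918 + 2 213 = 7 131
Youth dependency ratio = 26 362 / 50 625 × 100 = 52.1
Old-age dependency ratio = 7 131 / 50 625 × 100 = 14.1

Youth dependency ratio: 52.1
Old-age dependency ratio: 14.1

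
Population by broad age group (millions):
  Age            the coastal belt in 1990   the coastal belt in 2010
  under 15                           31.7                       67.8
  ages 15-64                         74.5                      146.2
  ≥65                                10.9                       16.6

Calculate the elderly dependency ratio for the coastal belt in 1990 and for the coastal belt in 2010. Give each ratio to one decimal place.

the coastal belt in 1990: 14.6
the coastal belt in 2010: 11.4

the coastal belt in 1990: 10.9 / 74.5 × 100 = 14.6
the coastal belt in 2010: 16.6 / 146.2 × 100 = 11.4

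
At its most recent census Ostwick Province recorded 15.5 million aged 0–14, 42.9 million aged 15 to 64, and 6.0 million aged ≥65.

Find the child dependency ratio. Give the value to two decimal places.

Youth dependency ratio = 15.5 / 42.9 × 100 = 36.13

Youth dependency ratio: 36.13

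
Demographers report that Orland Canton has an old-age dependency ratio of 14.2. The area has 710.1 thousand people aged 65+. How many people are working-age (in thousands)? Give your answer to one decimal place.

Working-age: 5,000.7

Old-age dependency ratio = elderly / working-age × 100
14.2 = 710.1 / W × 100
⇒ 5,000.7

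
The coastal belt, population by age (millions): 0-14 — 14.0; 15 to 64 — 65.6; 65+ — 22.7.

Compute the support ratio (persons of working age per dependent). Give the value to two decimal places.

Support ratio = 65.6 / (14.0 + 22.7) = 65.6 / 36.7 = 1.79

Support ratio: 1.79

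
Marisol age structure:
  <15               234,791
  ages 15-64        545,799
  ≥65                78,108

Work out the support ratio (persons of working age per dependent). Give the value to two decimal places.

Support ratio = 545,799 / (234,791 + 78,108) = 545,799 / 312,899 = 1.74

Support ratio: 1.74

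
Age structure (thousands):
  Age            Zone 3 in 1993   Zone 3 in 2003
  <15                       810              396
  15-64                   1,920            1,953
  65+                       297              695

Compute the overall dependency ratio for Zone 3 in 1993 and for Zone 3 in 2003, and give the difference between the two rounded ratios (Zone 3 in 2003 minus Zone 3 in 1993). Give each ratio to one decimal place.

Zone 3 in 1993: 57.7
Zone 3 in 2003: 55.9
Difference: -1.8

Zone 3 in 1993: (810 + 297) / 1,920 × 100 = 1,107 / 1,920 × 100 = 57.7
Zone 3 in 2003: (396 + 695) / 1,953 × 100 = 1,091 / 1,953 × 100 = 55.9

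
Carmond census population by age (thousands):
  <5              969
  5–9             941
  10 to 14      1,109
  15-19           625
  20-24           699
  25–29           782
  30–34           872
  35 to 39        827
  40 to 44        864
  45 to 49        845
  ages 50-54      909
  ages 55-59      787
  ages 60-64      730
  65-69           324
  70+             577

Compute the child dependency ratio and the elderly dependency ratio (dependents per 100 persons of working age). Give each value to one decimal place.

Youth dependency ratio: 38.0
Old-age dependency ratio: 11.3

0–14: 969 + 941 + 1,109 = 3,019
15–64: 625 + 699 + 782 + 872 + 827 + 864 + 845 + 909 + 787 + 730 = 7,940
65+: 324 + 577 = 901
Youth dependency ratio = 3,019 / 7,940 × 100 = 38.0
Old-age dependency ratio = 901 / 7,940 × 100 = 11.3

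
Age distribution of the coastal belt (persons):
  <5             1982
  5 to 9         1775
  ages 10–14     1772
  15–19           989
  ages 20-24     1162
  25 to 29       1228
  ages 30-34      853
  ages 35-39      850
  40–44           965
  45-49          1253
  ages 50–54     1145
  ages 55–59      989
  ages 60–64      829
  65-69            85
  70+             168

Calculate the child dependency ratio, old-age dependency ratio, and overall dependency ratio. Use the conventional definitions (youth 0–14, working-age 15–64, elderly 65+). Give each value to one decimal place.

Youth dependency ratio: 53.9
Old-age dependency ratio: 2.5
Total dependency ratio: 56.3

0–14: 1982 + 1775 + 1772 = 5529
15–64: 989 + 1162 + 1228 + 853 + 850 + 965 + 1253 + 1145 + 989 + 829 = 10263
65+: 85 + 168 = 253
Youth dependency ratio = 5529 / 10263 × 100 = 53.9
Old-age dependency ratio = 253 / 10263 × 100 = 2.5
Total dependency ratio = (5529 + 253) / 10263 × 100 = 5782 / 10263 × 100 = 56.3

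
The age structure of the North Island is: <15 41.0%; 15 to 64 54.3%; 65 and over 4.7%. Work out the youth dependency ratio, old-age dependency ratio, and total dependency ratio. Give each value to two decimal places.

Youth dependency ratio: 75.51
Old-age dependency ratio: 8.66
Total dependency ratio: 84.16

Youth dependency ratio = 41.0 / 54.3 × 100 = 75.51
Old-age dependency ratio = 4.7 / 54.3 × 100 = 8.66
Total dependency ratio = (41.0 + 4.7) / 54.3 × 100 = 45.7 / 54.3 × 100 = 84.16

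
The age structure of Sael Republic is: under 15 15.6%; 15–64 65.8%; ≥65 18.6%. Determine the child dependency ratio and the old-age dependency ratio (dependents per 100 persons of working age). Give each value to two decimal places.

Youth dependency ratio = 15.6 / 65.8 × 100 = 23.71
Old-age dependency ratio = 18.6 / 65.8 × 100 = 28.27

Youth dependency ratio: 23.71
Old-age dependency ratio: 28.27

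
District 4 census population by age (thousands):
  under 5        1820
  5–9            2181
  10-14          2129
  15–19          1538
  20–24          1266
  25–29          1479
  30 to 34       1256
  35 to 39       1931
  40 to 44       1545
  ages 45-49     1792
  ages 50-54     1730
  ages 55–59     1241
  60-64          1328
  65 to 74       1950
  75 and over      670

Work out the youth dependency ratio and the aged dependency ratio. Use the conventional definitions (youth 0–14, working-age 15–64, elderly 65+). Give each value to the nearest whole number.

Youth dependency ratio: 41
Old-age dependency ratio: 17

0–14: 1820 + 2181 + 2129 = 6130
15–64: 1538 + 1266 + 1479 + 1256 + 1931 + 1545 + 1792 + 1730 + 1241 + 1328 = 15106
65+: 1950 + 670 = 2620
Youth dependency ratio = 6130 / 15106 × 100 = 41
Old-age dependency ratio = 2620 / 15106 × 100 = 17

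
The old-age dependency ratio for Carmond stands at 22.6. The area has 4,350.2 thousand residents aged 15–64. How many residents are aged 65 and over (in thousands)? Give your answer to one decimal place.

Old-age dependency ratio = elderly / working-age × 100
22.6 = E / 4,350.2 × 100
⇒ 983.1

Aged 65 and over: 983.1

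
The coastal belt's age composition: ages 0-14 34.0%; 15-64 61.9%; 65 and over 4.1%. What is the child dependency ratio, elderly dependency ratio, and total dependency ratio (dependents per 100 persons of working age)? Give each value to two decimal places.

Youth dependency ratio: 54.93
Old-age dependency ratio: 6.62
Total dependency ratio: 61.55

Youth dependency ratio = 34.0 / 61.9 × 100 = 54.93
Old-age dependency ratio = 4.1 / 61.9 × 100 = 6.62
Total dependency ratio = (34.0 + 4.1) / 61.9 × 100 = 38.1 / 61.9 × 100 = 61.55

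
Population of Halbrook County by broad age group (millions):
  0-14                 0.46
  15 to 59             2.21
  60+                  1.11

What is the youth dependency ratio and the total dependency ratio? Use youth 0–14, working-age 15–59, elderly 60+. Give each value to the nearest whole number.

Youth dependency ratio: 21
Total dependency ratio: 71

Youth dependency ratio = 0.46 / 2.21 × 100 = 21
Total dependency ratio = (0.46 + 1.11) / 2.21 × 100 = 1.57 / 2.21 × 100 = 71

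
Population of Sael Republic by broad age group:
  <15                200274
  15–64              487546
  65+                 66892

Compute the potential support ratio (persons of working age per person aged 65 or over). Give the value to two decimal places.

Potential support ratio: 7.29

Potential support ratio = 487546 / 66892 = 7.29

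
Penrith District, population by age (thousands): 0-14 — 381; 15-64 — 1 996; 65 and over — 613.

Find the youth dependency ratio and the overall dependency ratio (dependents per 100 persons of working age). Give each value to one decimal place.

Youth dependency ratio: 19.1
Total dependency ratio: 49.8

Youth dependency ratio = 381 / 1 996 × 100 = 19.1
Total dependency ratio = (381 + 613) / 1 996 × 100 = 994 / 1 996 × 100 = 49.8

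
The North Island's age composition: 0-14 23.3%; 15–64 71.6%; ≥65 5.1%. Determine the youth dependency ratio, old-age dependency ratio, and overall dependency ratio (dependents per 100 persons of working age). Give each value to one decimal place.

Youth dependency ratio = 23.3 / 71.6 × 100 = 32.5
Old-age dependency ratio = 5.1 / 71.6 × 100 = 7.1
Total dependency ratio = (23.3 + 5.1) / 71.6 × 100 = 28.4 / 71.6 × 100 = 39.7

Youth dependency ratio: 32.5
Old-age dependency ratio: 7.1
Total dependency ratio: 39.7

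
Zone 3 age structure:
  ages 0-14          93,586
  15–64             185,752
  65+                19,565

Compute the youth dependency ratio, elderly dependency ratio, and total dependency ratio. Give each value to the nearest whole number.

Youth dependency ratio = 93,586 / 185,752 × 100 = 50
Old-age dependency ratio = 19,565 / 185,752 × 100 = 11
Total dependency ratio = (93,586 + 19,565) / 185,752 × 100 = 113,151 / 185,752 × 100 = 61

Youth dependency ratio: 50
Old-age dependency ratio: 11
Total dependency ratio: 61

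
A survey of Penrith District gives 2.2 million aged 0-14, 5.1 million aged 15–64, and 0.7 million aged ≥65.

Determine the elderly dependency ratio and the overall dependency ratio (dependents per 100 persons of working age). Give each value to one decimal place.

Old-age dependency ratio = 0.7 / 5.1 × 100 = 13.7
Total dependency ratio = (2.2 + 0.7) / 5.1 × 100 = 2.9 / 5.1 × 100 = 56.9

Old-age dependency ratio: 13.7
Total dependency ratio: 56.9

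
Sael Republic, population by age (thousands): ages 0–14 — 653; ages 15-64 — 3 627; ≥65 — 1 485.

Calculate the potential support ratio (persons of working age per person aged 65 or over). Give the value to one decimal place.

Potential support ratio = 3 627 / 1 485 = 2.4

Potential support ratio: 2.4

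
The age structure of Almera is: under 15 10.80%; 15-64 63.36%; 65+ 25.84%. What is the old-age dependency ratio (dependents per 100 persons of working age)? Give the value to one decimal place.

Old-age dependency ratio = 25.84 / 63.36 × 100 = 40.8

Old-age dependency ratio: 40.8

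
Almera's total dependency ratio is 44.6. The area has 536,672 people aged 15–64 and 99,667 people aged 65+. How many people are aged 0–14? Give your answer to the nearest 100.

Aged 0–14: 139,700

Total dependency ratio = (youth + elderly) / working-age × 100
44.6 = (Y + 99,667) / 536,672 × 100
⇒ 139,700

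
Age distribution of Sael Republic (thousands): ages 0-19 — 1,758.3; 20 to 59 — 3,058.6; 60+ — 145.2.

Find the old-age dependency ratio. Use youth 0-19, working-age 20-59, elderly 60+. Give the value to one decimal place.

Old-age dependency ratio = 145.2 / 3,058.6 × 100 = 4.7

Old-age dependency ratio: 4.7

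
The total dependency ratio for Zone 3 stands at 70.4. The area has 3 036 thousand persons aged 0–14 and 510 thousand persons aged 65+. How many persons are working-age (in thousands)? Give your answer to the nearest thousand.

Working-age: 5 037

Total dependency ratio = (youth + elderly) / working-age × 100
70.4 = (3 036 + 510) / W × 100
⇒ 5 037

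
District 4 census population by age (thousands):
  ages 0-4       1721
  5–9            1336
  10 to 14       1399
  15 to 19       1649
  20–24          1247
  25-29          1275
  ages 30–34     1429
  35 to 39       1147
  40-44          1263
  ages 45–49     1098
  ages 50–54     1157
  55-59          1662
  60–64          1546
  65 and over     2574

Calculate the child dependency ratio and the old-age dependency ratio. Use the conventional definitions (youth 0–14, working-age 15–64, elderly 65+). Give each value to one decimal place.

0–14: 1721 + 1336 + 1399 = 4456
15–64: 1649 + 1247 + 1275 + 1429 + 1147 + 1263 + 1098 + 1157 + 1662 + 1546 = 13473
65+: 2574
Youth dependency ratio = 4456 / 13473 × 100 = 33.1
Old-age dependency ratio = 2574 / 13473 × 100 = 19.1

Youth dependency ratio: 33.1
Old-age dependency ratio: 19.1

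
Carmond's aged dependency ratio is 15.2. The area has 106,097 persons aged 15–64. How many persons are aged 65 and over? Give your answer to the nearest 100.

Aged 65 and over: 16,100

Old-age dependency ratio = elderly / working-age × 100
15.2 = E / 106,097 × 100
⇒ 16,100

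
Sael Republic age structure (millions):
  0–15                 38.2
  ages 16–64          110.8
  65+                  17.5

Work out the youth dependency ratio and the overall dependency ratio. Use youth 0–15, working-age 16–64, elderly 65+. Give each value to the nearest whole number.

Youth dependency ratio: 34
Total dependency ratio: 50

Youth dependency ratio = 38.2 / 110.8 × 100 = 34
Total dependency ratio = (38.2 + 17.5) / 110.8 × 100 = 55.7 / 110.8 × 100 = 50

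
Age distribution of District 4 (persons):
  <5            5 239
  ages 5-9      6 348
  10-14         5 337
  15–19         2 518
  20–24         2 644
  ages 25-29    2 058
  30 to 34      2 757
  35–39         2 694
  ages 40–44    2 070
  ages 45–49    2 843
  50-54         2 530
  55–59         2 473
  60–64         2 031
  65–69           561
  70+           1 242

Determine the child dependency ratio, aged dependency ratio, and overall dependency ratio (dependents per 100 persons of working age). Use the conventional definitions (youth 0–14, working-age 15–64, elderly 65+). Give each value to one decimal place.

Youth dependency ratio: 68.7
Old-age dependency ratio: 7.3
Total dependency ratio: 76.1

0–14: 5 239 + 6 348 + 5 337 = 16 924
15–64: 2 518 + 2 644 + 2 058 + 2 757 + 2 694 + 2 070 + 2 843 + 2 530 + 2 473 + 2 031 = 24 618
65+: 561 + 1 242 = 1 803
Youth dependency ratio = 16 924 / 24 618 × 100 = 68.7
Old-age dependency ratio = 1 803 / 24 618 × 100 = 7.3
Total dependency ratio = (16 924 + 1 803) / 24 618 × 100 = 18 727 / 24 618 × 100 = 76.1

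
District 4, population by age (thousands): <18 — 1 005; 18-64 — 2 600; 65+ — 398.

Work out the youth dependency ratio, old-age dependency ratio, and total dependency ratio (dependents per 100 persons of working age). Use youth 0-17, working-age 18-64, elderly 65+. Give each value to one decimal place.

Youth dependency ratio = 1 005 / 2 600 × 100 = 38.7
Old-age dependency ratio = 398 / 2 600 × 100 = 15.3
Total dependency ratio = (1 005 + 398) / 2 600 × 100 = 1 403 / 2 600 × 100 = 54.0

Youth dependency ratio: 38.7
Old-age dependency ratio: 15.3
Total dependency ratio: 54.0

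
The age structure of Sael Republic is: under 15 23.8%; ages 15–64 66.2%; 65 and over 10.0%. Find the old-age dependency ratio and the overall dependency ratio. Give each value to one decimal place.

Old-age dependency ratio = 10.0 / 66.2 × 100 = 15.1
Total dependency ratio = (23.8 + 10.0) / 66.2 × 100 = 33.8 / 66.2 × 100 = 51.1

Old-age dependency ratio: 15.1
Total dependency ratio: 51.1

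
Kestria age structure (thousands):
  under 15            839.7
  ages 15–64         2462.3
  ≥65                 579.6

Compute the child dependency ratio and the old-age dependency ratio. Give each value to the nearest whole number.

Youth dependency ratio = 839.7 / 2462.3 × 100 = 34
Old-age dependency ratio = 579.6 / 2462.3 × 100 = 24

Youth dependency ratio: 34
Old-age dependency ratio: 24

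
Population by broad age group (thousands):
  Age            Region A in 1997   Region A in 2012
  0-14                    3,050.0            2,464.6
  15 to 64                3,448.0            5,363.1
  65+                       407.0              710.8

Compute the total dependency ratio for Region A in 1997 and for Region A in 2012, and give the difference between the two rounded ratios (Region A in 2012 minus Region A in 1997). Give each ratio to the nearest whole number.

Region A in 1997: 100
Region A in 2012: 59
Difference: -41

Region A in 1997: (3,050.0 + 407.0) / 3,448.0 × 100 = 3,457.0 / 3,448.0 × 100 = 100
Region A in 2012: (2,464.6 + 710.8) / 5,363.1 × 100 = 3,175.4 / 5,363.1 × 100 = 59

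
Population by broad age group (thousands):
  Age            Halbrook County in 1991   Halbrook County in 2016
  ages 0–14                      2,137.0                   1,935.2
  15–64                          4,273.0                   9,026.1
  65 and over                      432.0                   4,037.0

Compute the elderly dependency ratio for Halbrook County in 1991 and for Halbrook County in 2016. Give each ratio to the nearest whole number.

Halbrook County in 1991: 432.0 / 4,273.0 × 100 = 10
Halbrook County in 2016: 4,037.0 / 9,026.1 × 100 = 45

Halbrook County in 1991: 10
Halbrook County in 2016: 45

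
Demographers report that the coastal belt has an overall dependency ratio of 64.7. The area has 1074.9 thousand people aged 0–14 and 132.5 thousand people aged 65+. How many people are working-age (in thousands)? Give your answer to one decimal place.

Total dependency ratio = (youth + elderly) / working-age × 100
64.7 = (1074.9 + 132.5) / W × 100
⇒ 1866.2

Working-age: 1866.2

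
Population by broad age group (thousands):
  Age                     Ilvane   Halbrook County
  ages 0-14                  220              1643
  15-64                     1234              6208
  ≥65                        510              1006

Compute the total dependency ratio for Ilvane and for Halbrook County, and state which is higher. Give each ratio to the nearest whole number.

Ilvane: (220 + 510) / 1234 × 100 = 730 / 1234 × 100 = 59
Halbrook County: (1643 + 1006) / 6208 × 100 = 2649 / 6208 × 100 = 43

Ilvane: 59
Halbrook County: 43
Higher: Ilvane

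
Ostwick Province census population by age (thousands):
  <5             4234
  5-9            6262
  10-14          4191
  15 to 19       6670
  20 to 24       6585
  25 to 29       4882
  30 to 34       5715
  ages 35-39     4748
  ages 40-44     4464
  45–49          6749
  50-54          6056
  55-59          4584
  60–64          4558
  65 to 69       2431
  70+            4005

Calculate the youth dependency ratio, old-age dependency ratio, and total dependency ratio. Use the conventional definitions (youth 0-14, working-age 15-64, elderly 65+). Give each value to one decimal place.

0–14: 4234 + 6262 + 4191 = 14687
15–64: 6670 + 6585 + 4882 + 5715 + 4748 + 4464 + 6749 + 6056 + 4584 + 4558 = 55011
65+: 2431 + 4005 = 6436
Youth dependency ratio = 14687 / 55011 × 100 = 26.7
Old-age dependency ratio = 6436 / 55011 × 100 = 11.7
Total dependency ratio = (14687 + 6436) / 55011 × 100 = 21123 / 55011 × 100 = 38.4

Youth dependency ratio: 26.7
Old-age dependency ratio: 11.7
Total dependency ratio: 38.4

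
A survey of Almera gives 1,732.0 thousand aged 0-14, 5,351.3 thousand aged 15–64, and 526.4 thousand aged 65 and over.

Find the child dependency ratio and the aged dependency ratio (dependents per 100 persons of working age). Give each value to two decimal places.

Youth dependency ratio: 32.37
Old-age dependency ratio: 9.84

Youth dependency ratio = 1,732.0 / 5,351.3 × 100 = 32.37
Old-age dependency ratio = 526.4 / 5,351.3 × 100 = 9.84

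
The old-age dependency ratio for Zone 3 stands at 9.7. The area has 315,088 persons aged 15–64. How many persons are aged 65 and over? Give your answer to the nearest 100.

Aged 65 and over: 30,600

Old-age dependency ratio = elderly / working-age × 100
9.7 = E / 315,088 × 100
⇒ 30,600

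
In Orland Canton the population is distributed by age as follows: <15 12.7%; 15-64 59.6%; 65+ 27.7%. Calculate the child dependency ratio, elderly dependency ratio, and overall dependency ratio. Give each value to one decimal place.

Youth dependency ratio: 21.3
Old-age dependency ratio: 46.5
Total dependency ratio: 67.8

Youth dependency ratio = 12.7 / 59.6 × 100 = 21.3
Old-age dependency ratio = 27.7 / 59.6 × 100 = 46.5
Total dependency ratio = (12.7 + 27.7) / 59.6 × 100 = 40.4 / 59.6 × 100 = 67.8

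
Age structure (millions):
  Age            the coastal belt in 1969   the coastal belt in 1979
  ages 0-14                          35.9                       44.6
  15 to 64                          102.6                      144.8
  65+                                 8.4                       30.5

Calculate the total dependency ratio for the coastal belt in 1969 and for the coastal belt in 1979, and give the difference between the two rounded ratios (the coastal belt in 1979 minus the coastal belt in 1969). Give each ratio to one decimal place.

the coastal belt in 1969: 43.2
the coastal belt in 1979: 51.9
Difference: +8.7

the coastal belt in 1969: (35.9 + 8.4) / 102.6 × 100 = 44.3 / 102.6 × 100 = 43.2
the coastal belt in 1979: (44.6 + 30.5) / 144.8 × 100 = 75.1 / 144.8 × 100 = 51.9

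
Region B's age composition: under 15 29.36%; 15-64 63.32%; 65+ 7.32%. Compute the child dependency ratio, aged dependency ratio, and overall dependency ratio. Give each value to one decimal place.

Youth dependency ratio = 29.36 / 63.32 × 100 = 46.4
Old-age dependency ratio = 7.32 / 63.32 × 100 = 11.6
Total dependency ratio = (29.36 + 7.32) / 63.32 × 100 = 36.68 / 63.32 × 100 = 57.9

Youth dependency ratio: 46.4
Old-age dependency ratio: 11.6
Total dependency ratio: 57.9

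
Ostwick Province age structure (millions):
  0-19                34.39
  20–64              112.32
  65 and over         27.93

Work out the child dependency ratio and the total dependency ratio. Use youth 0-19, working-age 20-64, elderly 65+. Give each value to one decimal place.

Youth dependency ratio: 30.6
Total dependency ratio: 55.5

Youth dependency ratio = 34.39 / 112.32 × 100 = 30.6
Total dependency ratio = (34.39 + 27.93) / 112.32 × 100 = 62.32 / 112.32 × 100 = 55.5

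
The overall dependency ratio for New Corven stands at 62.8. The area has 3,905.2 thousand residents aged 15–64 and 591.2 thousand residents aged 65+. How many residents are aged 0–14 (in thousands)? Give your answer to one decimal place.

Aged 0–14: 1,861.3

Total dependency ratio = (youth + elderly) / working-age × 100
62.8 = (Y + 591.2) / 3,905.2 × 100
⇒ 1,861.3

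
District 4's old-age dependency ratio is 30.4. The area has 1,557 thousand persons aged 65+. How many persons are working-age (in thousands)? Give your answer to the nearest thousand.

Working-age: 5,122

Old-age dependency ratio = elderly / working-age × 100
30.4 = 1,557 / W × 100
⇒ 5,122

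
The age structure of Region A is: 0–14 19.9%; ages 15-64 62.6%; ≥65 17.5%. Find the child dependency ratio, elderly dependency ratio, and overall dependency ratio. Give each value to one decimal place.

Youth dependency ratio: 31.8
Old-age dependency ratio: 28.0
Total dependency ratio: 59.7

Youth dependency ratio = 19.9 / 62.6 × 100 = 31.8
Old-age dependency ratio = 17.5 / 62.6 × 100 = 28.0
Total dependency ratio = (19.9 + 17.5) / 62.6 × 100 = 37.4 / 62.6 × 100 = 59.7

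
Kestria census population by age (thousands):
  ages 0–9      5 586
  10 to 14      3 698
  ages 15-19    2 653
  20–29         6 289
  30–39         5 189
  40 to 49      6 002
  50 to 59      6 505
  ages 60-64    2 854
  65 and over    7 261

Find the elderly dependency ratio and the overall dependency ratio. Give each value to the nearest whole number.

0–14: 5 586 + 3 698 = 9 284
15–64: 2 653 + 6 289 + 5 189 + 6 002 + 6 505 + 2 854 = 29 492
65+: 7 261
Old-age dependency ratio = 7 261 / 29 492 × 100 = 25
Total dependency ratio = (9 284 + 7 261) / 29 492 × 100 = 16 545 / 29 492 × 100 = 56

Old-age dependency ratio: 25
Total dependency ratio: 56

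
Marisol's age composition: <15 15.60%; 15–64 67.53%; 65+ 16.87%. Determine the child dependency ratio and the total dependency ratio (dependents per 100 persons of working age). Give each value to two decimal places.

Youth dependency ratio: 23.10
Total dependency ratio: 48.08

Youth dependency ratio = 15.60 / 67.53 × 100 = 23.10
Total dependency ratio = (15.60 + 16.87) / 67.53 × 100 = 32.47 / 67.53 × 100 = 48.08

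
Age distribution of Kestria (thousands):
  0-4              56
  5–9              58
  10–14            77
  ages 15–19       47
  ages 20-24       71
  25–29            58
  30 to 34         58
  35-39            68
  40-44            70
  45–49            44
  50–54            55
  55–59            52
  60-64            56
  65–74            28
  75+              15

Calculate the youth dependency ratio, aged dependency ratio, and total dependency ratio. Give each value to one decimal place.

Youth dependency ratio: 33.0
Old-age dependency ratio: 7.4
Total dependency ratio: 40.4

0–14: 56 + 58 + 77 = 191
15–64: 47 + 71 + 58 + 58 + 68 + 70 + 44 + 55 + 52 + 56 = 579
65+: 28 + 15 = 43
Youth dependency ratio = 191 / 579 × 100 = 33.0
Old-age dependency ratio = 43 / 579 × 100 = 7.4
Total dependency ratio = (191 + 43) / 579 × 100 = 234 / 579 × 100 = 40.4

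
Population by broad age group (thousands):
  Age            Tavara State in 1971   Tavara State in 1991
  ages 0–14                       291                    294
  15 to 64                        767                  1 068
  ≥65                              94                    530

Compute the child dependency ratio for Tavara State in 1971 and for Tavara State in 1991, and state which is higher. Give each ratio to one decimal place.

Tavara State in 1971: 291 / 767 × 100 = 37.9
Tavara State in 1991: 294 / 1 068 × 100 = 27.5

Tavara State in 1971: 37.9
Tavara State in 1991: 27.5
Higher: Tavara State in 1971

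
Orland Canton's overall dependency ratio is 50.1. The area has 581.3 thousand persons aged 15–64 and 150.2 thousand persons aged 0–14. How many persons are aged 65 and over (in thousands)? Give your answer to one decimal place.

Aged 65 and over: 141.0

Total dependency ratio = (youth + elderly) / working-age × 100
50.1 = (150.2 + E) / 581.3 × 100
⇒ 141.0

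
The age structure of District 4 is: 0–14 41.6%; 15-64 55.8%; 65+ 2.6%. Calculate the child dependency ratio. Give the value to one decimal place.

Youth dependency ratio: 74.6

Youth dependency ratio = 41.6 / 55.8 × 100 = 74.6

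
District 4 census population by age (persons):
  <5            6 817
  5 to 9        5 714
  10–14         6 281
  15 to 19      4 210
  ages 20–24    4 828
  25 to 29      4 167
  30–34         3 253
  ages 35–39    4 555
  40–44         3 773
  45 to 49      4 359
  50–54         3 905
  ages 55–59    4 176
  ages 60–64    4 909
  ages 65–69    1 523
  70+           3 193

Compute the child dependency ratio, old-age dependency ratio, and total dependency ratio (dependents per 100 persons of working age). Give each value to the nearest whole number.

Youth dependency ratio: 45
Old-age dependency ratio: 11
Total dependency ratio: 56

0–14: 6 817 + 5 714 + 6 281 = 18 812
15–64: 4 210 + 4 828 + 4 167 + 3 253 + 4 555 + 3 773 + 4 359 + 3 905 + 4 176 + 4 909 = 42 135
65+: 1 523 + 3 193 = 4 716
Youth dependency ratio = 18 812 / 42 135 × 100 = 45
Old-age dependency ratio = 4 716 / 42 135 × 100 = 11
Total dependency ratio = (18 812 + 4 716) / 42 135 × 100 = 23 528 / 42 135 × 100 = 56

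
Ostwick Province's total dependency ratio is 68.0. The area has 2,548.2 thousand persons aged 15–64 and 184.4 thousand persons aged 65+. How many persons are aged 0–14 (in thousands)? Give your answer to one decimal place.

Total dependency ratio = (youth + elderly) / working-age × 100
68.0 = (Y + 184.4) / 2,548.2 × 100
⇒ 1,548.4

Aged 0–14: 1,548.4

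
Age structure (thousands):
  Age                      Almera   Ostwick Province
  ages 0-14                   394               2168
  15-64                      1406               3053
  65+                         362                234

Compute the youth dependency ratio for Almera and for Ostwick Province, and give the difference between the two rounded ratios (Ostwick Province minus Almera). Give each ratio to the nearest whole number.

Almera: 394 / 1406 × 100 = 28
Ostwick Province: 2168 / 3053 × 100 = 71

Almera: 28
Ostwick Province: 71
Difference: +43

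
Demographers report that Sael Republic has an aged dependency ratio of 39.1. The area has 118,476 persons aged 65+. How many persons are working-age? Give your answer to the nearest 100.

Old-age dependency ratio = elderly / working-age × 100
39.1 = 118,476 / W × 100
⇒ 303,000

Working-age: 303,000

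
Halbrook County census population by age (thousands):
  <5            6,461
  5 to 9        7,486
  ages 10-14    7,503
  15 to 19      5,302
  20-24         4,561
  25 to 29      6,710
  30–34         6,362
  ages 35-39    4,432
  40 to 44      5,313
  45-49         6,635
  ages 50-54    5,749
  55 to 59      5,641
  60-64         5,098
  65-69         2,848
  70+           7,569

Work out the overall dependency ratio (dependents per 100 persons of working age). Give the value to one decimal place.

Total dependency ratio: 57.1

0–14: 6,461 + 7,486 + 7,503 = 21,450
15–64: 5,302 + 4,561 + 6,710 + 6,362 + 4,432 + 5,313 + 6,635 + 5,749 + 5,641 + 5,098 = 55,803
65+: 2,848 + 7,569 = 10,417
Total dependency ratio = (21,450 + 10,417) / 55,803 × 100 = 31,867 / 55,803 × 100 = 57.1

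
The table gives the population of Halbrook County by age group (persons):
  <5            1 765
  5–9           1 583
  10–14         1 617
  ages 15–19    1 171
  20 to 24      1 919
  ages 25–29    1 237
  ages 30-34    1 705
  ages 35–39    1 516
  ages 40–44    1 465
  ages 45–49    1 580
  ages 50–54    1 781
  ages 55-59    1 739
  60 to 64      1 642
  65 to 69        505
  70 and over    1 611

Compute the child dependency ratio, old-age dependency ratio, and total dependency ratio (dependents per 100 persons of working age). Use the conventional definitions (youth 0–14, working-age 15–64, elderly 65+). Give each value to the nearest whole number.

0–14: 1 765 + 1 583 + 1 617 = 4 965
15–64: 1 171 + 1 919 + 1 237 + 1 705 + 1 516 + 1 465 + 1 580 + 1 781 + 1 739 + 1 642 = 15 755
65+: 505 + 1 611 = 2 116
Youth dependency ratio = 4 965 / 15 755 × 100 = 32
Old-age dependency ratio = 2 116 / 15 755 × 100 = 13
Total dependency ratio = (4 965 + 2 116) / 15 755 × 100 = 7 081 / 15 755 × 100 = 45

Youth dependency ratio: 32
Old-age dependency ratio: 13
Total dependency ratio: 45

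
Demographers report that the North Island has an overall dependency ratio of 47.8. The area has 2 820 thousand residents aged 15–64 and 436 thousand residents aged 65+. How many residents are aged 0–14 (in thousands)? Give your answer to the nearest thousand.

Aged 0–14: 912

Total dependency ratio = (youth + elderly) / working-age × 100
47.8 = (Y + 436) / 2 820 × 100
⇒ 912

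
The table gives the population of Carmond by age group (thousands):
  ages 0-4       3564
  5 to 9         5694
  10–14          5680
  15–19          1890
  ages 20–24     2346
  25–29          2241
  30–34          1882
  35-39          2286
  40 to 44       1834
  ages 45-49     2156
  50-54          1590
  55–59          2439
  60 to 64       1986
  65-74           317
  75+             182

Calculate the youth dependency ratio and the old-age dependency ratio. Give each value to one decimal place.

Youth dependency ratio: 72.3
Old-age dependency ratio: 2.4

0–14: 3564 + 5694 + 5680 = 14938
15–64: 1890 + 2346 + 2241 + 1882 + 2286 + 1834 + 2156 + 1590 + 2439 + 1986 = 20650
65+: 317 + 182 = 499
Youth dependency ratio = 14938 / 20650 × 100 = 72.3
Old-age dependency ratio = 499 / 20650 × 100 = 2.4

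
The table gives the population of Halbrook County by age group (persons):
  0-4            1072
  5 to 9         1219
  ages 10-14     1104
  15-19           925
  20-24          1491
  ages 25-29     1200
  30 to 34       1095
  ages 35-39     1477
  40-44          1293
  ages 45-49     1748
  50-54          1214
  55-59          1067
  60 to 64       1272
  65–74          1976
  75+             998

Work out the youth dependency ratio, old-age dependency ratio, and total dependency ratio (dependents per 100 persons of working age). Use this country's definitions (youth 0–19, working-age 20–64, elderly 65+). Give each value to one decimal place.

0–19: 1072 + 1219 + 1104 + 925 = 4320
20–64: 1491 + 1200 + 1095 + 1477 + 1293 + 1748 + 1214 + 1067 + 1272 = 11857
65+: 1976 + 998 = 2974
Youth dependency ratio = 4320 / 11857 × 100 = 36.4
Old-age dependency ratio = 2974 / 11857 × 100 = 25.1
Total dependency ratio = (4320 + 2974) / 11857 × 100 = 7294 / 11857 × 100 = 61.5

Youth dependency ratio: 36.4
Old-age dependency ratio: 25.1
Total dependency ratio: 61.5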